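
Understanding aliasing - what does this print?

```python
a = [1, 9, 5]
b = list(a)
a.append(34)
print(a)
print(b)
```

Key concept: list() constructor creates copy.
Step by step:
`a = [1, 9, 5]` → a = [1, 9, 5]
`b = list(a)` → b = [1, 9, 5]
`a.append(34)` → a = [1, 9, 5, 34]
`print(a)` → prints [1, 9, 5, 34]
`print(b)` → prints [1, 9, 5]

Answer:
[1, 9, 5, 34]
[1, 9, 5]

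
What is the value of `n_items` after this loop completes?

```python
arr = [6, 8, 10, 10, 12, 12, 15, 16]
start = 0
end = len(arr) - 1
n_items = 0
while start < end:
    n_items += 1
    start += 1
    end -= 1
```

Iterations until pointers meet (list length 8)
`n_items` takes the values: 0 → 1 → 2 → 3 → 4

Answer: 4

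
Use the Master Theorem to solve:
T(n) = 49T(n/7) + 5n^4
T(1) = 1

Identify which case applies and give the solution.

a=49, b=7, f(n)=5n^4. log_7(49) = 2. Since c=4 > 2 and the regularity condition holds (49(n/7)^4 = (49/7^4)n^4 with 49/7^4 < 1), Case 3 applies: T(n) = Θ(f(n)) = O(n^4).

Answer: O(n^4) - Case 3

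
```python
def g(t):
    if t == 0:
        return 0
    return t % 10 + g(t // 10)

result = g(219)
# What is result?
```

Sum of digits of 219: 9 + 1 + 2 = 12

Answer: 12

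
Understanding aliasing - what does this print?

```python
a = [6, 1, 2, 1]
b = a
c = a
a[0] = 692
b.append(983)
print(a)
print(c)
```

Key concept: multiple aliases.
Step by step:
`a = [6, 1, 2, 1]` → a = [6, 1, 2, 1]
`b = a` → b = [6, 1, 2, 1] (same object as a)
`c = a` → c = [6, 1, 2, 1] (same object as a, b)
`a[0] = 692` → a = [692, 1, 2, 1] (same object as b, c); b = [692, 1, 2, 1] (same object as a, c); c = [692, 1, 2, 1] (same object as a, b)
`b.append(983)` → a = [692, 1, 2, 1, 983] (same object as b, c); b = [692, 1, 2, 1, 983] (same object as a, c); c = [692, 1, 2, 1, 983] (same object as a, b)
`print(a)` → prints [692, 1, 2, 1, 983]
`print(c)` → prints [692, 1, 2, 1, 983]

Answer:
[692, 1, 2, 1, 983]
[692, 1, 2, 1, 983]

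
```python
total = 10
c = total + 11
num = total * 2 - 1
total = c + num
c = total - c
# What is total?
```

Trace:
`total = 10` → total = 10
`c = total + 11` → c = 21
`num = total * 2 - 1` → num = 19
`total = c + num` → total = 40
`c = total - c` → c = 19
So total = 40

Answer: 40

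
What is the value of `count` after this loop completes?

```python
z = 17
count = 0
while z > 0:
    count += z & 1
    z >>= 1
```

Count set bits in 17 (binary: 0b10001)
`count` takes the values: 0 → 1 → 2

Answer: 2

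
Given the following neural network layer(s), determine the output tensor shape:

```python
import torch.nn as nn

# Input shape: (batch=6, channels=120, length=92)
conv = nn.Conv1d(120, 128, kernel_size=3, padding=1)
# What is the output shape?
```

Input: (6, 120, 92) -> Output: (6, 128, 92)

Answer: (6, 128, 92)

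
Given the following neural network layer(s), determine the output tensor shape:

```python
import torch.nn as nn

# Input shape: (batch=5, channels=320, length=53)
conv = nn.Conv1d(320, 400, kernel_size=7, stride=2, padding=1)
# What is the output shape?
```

Input: (5, 320, 53) -> Output: (5, 400, 25)

Answer: (5, 400, 25)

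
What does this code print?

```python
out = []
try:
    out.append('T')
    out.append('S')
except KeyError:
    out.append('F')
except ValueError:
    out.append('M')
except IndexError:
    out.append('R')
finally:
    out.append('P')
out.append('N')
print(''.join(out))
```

Execution trace: 'T' (try body) → 'S' (try body, no exception) → 'P' (finally) → 'N' (after the try/except). Output: TSPN

Answer: TSPN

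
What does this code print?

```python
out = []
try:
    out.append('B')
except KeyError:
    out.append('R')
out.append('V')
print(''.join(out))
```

Execution trace: 'B' (try body, no exception) → 'V' (after the try/except). Output: BV

Answer: BV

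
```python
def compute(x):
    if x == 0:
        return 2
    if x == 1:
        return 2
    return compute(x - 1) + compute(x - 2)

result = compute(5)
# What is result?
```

Build up from base cases: compute(0)=2, compute(1)=2, compute(2)=4, compute(3)=6, compute(4)=10, compute(5)=16

Answer: 16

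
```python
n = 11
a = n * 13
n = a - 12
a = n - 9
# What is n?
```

Trace:
`n = 11` → n = 11
`a = n * 13` → a = 143
`n = a - 12` → n = 131
`a = n - 9` → a = 122
So n = 131

Answer: 131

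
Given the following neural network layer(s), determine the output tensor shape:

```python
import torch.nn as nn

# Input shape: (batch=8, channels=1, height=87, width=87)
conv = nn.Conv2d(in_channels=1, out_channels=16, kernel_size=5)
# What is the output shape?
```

Input: (8, 1, 87, 87) -> Output: (8, 16, 83, 83)

Answer: (8, 16, 83, 83)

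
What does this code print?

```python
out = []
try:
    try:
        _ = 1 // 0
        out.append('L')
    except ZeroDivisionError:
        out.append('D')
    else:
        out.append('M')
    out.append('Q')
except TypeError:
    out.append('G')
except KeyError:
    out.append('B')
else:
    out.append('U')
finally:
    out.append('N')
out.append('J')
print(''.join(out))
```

Execution trace: 'D' (inner except ZeroDivisionError) → 'Q' (try body, no exception) → 'U' (else) → 'N' (finally) → 'J' (after the try/except). Output: DQUNJ

Answer: DQUNJ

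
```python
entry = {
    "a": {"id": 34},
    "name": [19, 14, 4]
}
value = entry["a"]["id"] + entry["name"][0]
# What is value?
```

Trace:
`entry = { ...` → entry = {'a': {'id': 34}, 'name': [19, 14, 4]}
`value = entry["a"]["id"] + entry["name"][0]` → value = 53
So value = 53

Answer: 53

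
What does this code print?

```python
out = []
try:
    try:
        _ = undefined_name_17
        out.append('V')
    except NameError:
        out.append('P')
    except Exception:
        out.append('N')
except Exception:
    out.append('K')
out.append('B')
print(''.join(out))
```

Execution trace: 'P' (inner except NameError) → 'B' (after the try/except). Output: PB

Answer: PB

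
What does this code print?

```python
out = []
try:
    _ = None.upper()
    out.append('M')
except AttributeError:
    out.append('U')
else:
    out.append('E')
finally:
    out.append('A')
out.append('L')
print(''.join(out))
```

Execution trace: 'U' (except AttributeError) → 'A' (finally) → 'L' (after the try/except). Output: UAL

Answer: UAL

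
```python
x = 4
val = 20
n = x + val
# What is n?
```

Trace:
`x = 4` → x = 4
`val = 20` → val = 20
`n = x + val` → n = 24
So n = 24

Answer: 24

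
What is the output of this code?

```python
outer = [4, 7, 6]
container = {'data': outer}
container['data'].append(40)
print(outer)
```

Key concept: dict holds reference to list.
Step by step:
`outer = [4, 7, 6]` → outer = [4, 7, 6]
`container = {'data': outer}` → container = {'data': [4, 7, 6]}
`container['data'].append(40)` → outer = [4, 7, 6, 40]; container = {'data': [4, 7, 6, 40]}
`print(outer)` → prints [4, 7, 6, 40]

Answer: [4, 7, 6, 40]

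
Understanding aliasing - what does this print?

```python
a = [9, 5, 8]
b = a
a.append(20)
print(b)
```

Key concept: basic list aliasing.
Step by step:
`a = [9, 5, 8]` → a = [9, 5, 8]
`b = a` → b = [9, 5, 8] (same object as a)
`a.append(20)` → a = [9, 5, 8, 20] (same object as b); b = [9, 5, 8, 20] (same object as a)
`print(b)` → prints [9, 5, 8, 20]

Answer: [9, 5, 8, 20]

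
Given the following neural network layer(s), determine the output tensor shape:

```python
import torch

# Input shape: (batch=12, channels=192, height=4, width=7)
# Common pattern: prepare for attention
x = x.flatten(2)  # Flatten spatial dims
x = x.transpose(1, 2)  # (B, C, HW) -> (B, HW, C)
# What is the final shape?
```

Input: (12, 192, 4, 7) -> after flatten(2): (12, 192, 28) -> Output: (12, 28, 192)

Answer: (12, 28, 192)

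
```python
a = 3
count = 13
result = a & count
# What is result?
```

Trace:
`a = 3` → a = 3
`count = 13` → count = 13
`result = a & count` → result = 1
So result = 1

Answer: 1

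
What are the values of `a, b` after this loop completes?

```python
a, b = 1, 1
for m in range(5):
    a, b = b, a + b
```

Fibonacci: after 5 iterations
`a, b` takes the values: (1, 1) → (1, 2) → (2, 3) → (3, 5) → (5, 8) → (8, 13)

Answer: 8, 13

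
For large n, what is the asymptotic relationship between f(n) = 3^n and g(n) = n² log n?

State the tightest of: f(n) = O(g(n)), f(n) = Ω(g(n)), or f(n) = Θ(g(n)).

3^n vs n² log n: f(n) = Ω(g(n)) but not O(g(n)) — 3^n grows strictly faster than n² log n.

Answer: f(n) = Ω(g(n)) but not O(g(n)) — 3^n grows strictly faster than n² log n.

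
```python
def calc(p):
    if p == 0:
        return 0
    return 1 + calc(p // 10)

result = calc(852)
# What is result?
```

Count of digits of 852: 3

Answer: 3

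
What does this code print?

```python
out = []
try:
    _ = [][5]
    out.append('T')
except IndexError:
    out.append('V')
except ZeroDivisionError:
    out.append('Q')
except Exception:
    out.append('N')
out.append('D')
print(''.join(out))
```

Execution trace: 'V' (except IndexError) → 'D' (after the try/except). Output: VD

Answer: VD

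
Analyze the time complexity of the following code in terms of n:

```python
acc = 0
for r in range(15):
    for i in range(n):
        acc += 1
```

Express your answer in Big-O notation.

Each loop level contributes: 1 × n. Multiplying the contributions gives O(n).

Answer: O(n)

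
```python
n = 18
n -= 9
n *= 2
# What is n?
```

Trace:
`n = 18` → n = 18
`n -= 9` → n = 9
`n *= 2` → n = 18
So n = 18

Answer: 18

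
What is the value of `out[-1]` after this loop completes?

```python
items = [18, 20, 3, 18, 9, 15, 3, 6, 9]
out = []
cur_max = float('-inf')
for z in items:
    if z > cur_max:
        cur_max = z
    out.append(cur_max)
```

Running max ends at 20
`out` takes the values: [] → [18] → [18, 20] → [18, 20, 20] → [18, 20, 20, 20] → [18, 20, 20, 20, 20] → [18, 20, 20, 20, 20, 20] → [18, 20, 20, 20, 20, 20, 20] → [18, 20, 20, 20, 20, 20, 20, 20] → [18, 20, 20, 20, 20, 20, 20, 20, 20]
So `out[-1]` = 20

Answer: 20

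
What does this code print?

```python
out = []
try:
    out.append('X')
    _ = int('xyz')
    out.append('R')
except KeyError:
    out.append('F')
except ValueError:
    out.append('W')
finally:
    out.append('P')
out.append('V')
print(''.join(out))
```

Execution trace: 'X' (try body) → 'W' (except ValueError) → 'P' (finally) → 'V' (after the try/except). Output: XWPV

Answer: XWPV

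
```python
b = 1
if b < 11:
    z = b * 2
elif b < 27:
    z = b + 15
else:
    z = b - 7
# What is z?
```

Trace:
`b = 1` → b = 1
`if b < 11: ...` → b < 11 is True → z = 2
So z = 2

Answer: 2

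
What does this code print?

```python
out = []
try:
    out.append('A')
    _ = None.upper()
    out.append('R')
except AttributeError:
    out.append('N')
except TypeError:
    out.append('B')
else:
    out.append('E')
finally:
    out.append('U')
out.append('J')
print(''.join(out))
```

Execution trace: 'A' (try body) → 'N' (except AttributeError) → 'U' (finally) → 'J' (after the try/except). Output: ANUJ

Answer: ANUJ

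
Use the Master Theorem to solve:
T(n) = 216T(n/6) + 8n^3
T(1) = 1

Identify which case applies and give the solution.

a=216, b=6, f(n)=8n^3. log_6(216) = 3. Since c=3 = 3, Case 2 applies: T(n) = Θ(n^log_b(a) · log n) = O(n^3 log n).

Answer: O(n^3 log n) - Case 2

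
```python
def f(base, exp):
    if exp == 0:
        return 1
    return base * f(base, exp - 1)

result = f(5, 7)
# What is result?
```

f(5, 7) = 5 * 5 * 5 * 5 * 5 * 5 * 5 = 78125

Answer: 78125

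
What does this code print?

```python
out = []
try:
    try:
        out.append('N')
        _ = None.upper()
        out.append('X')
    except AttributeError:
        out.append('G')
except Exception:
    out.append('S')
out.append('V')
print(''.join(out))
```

Execution trace: 'N' (inner try body) → 'G' (inner except AttributeError) → 'V' (after the try/except). Output: NGV

Answer: NGV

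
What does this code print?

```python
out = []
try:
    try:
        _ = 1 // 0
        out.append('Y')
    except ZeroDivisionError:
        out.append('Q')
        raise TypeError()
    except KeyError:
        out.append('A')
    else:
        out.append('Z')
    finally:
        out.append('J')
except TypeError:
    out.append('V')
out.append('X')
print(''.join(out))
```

Execution trace: 'Q' (inner except ZeroDivisionError) → 'J' (inner finally) → 'V' (outer except TypeError) → 'X' (after the try/except). Output: QJVX

Answer: QJVX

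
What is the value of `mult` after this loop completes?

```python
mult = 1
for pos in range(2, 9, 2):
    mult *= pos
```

Product of even numbers 2 to 8
`mult` takes the values: 1 → 2 → 8 → 48 → 384

Answer: 384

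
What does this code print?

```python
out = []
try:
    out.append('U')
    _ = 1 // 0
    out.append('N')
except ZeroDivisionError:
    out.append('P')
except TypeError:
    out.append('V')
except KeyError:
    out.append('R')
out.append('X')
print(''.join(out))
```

Execution trace: 'U' (try body) → 'P' (except ZeroDivisionError) → 'X' (after the try/except). Output: UPX

Answer: UPX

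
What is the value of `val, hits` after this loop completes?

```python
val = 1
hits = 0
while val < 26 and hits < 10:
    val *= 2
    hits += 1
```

Double until >= 26 or 10 iterations
`val, hits` takes the values: (1, 0) → (2, 0) → (2, 1) → (4, 1) → (4, 2) → (8, 2) → (8, 3) → (16, 3) → (16, 4) → (32, 4) → (32, 5)

Answer: 32, 5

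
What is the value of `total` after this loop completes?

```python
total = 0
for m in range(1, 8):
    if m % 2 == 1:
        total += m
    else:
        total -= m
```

Add odd, subtract even
`total` takes the values: 0 → 1 → -1 → 2 → -2 → 3 → -3 → 4

Answer: 4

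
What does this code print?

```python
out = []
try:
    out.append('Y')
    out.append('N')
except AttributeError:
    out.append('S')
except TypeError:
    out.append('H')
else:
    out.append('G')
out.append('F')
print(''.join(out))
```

Execution trace: 'Y' (try body) → 'N' (try body, no exception) → 'G' (else) → 'F' (after the try/except). Output: YNGF

Answer: YNGF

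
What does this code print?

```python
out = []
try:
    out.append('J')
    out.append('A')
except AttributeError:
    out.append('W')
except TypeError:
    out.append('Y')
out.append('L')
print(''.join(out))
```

Execution trace: 'J' (try body) → 'A' (try body, no exception) → 'L' (after the try/except). Output: JAL

Answer: JAL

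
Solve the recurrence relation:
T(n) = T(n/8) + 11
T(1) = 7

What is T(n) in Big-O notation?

Each step divides n by 8 and adds 11. After log_8(n) steps we reach T(1)=7. So T(n) = 11·log_8(n) + 7 = O(log n).

Answer: O(log n)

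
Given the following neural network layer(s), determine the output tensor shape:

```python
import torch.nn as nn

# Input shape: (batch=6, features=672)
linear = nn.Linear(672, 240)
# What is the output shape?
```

Input: (6, 672) -> Output: (6, 240)

Answer: (6, 240)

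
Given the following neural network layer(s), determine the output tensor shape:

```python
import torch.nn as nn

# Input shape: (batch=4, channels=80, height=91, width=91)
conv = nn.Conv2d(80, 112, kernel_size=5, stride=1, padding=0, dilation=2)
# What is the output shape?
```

Input: (4, 80, 91, 91) -> Output: (4, 112, 83, 83)

Answer: (4, 112, 83, 83)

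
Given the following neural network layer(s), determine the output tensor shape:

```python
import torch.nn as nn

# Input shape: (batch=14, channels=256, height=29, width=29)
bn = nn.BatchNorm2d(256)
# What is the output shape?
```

Input: (14, 256, 29, 29) -> Output: (14, 256, 29, 29)

Answer: (14, 256, 29, 29)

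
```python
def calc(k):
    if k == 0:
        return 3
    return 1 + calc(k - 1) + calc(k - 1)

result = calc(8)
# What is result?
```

calc(k) = 1 + 2·calc(k-1), calc(0)=3. Closed form: (3+1)·2^8 - 1 = 1023.

Answer: 1023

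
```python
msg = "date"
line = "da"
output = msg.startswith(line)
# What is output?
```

Trace:
`msg = "date"` → msg = 'date'
`line = "da"` → line = 'da'
`output = msg.startswith(line)` → output = True
So output = True

Answer: True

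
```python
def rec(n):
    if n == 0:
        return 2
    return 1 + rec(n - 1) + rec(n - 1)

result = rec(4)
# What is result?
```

rec(n) = 1 + 2·rec(n-1), rec(0)=2. Closed form: (2+1)·2^4 - 1 = 47.

Answer: 47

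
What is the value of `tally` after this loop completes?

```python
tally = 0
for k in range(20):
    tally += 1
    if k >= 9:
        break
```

Loop breaks when k reaches 9, tally is 10
`tally` takes the values: 0 → 1 → 2 → 3 → 4 → 5 → 6 → 7 → 8 → 9 → 10

Answer: 10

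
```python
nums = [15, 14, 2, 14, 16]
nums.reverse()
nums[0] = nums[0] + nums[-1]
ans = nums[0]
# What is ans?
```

Trace:
`nums = [15, 14, 2, 14, 16]` → nums = [15, 14, 2, 14, 16]
`nums.reverse()` → nums = [16, 14, 2, 14, 15]
`nums[0] = nums[0] + nums[-1]` → nums = [31, 14, 2, 14, 15]
`ans = nums[0]` → ans = 31
So ans = 31

Answer: 31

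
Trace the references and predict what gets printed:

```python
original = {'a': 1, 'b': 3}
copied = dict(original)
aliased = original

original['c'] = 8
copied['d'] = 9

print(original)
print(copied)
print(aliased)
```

Key concept: dict() creates copy, assignment creates alias.
Step by step:
`original = {'a': 1, 'b': 3}` → original = {'a': 1, 'b': 3}
`copied = dict(original)` → copied = {'a': 1, 'b': 3}
`aliased = original` → aliased = {'a': 1, 'b': 3} (same object as original)
`original['c'] = 8` → original = {'a': 1, 'b': 3, 'c': 8} (same object as aliased); aliased = {'a': 1, 'b': 3, 'c': 8} (same object as original)
`copied['d'] = 9` → copied = {'a': 1, 'b': 3, 'd': 9}
`print(original)` → prints {'a': 1, 'b': 3, 'c': 8}
`print(copied)` → prints {'a': 1, 'b': 3, 'd': 9}
`print(aliased)` → prints {'a': 1, 'b': 3, 'c': 8}

Answer:
{'a': 1, 'b': 3, 'c': 8}
{'a': 1, 'b': 3, 'd': 9}
{'a': 1, 'b': 3, 'c': 8}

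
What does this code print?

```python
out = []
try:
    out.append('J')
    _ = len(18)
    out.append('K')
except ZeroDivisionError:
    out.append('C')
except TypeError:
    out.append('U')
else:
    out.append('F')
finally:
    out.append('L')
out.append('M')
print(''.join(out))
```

Execution trace: 'J' (try body) → 'U' (except TypeError) → 'L' (finally) → 'M' (after the try/except). Output: JULM

Answer: JULM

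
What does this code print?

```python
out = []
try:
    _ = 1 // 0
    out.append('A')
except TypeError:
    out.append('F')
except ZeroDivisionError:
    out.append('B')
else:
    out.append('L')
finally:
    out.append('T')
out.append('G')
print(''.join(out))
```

Execution trace: 'B' (except ZeroDivisionError) → 'T' (finally) → 'G' (after the try/except). Output: BTG

Answer: BTG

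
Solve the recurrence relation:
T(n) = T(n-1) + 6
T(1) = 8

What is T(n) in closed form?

Unrolling: T(n) = T(1) + 6·(n-1) = 8 + 6(n-1) = 6n + 2.

Answer: T(n) = 6n + 2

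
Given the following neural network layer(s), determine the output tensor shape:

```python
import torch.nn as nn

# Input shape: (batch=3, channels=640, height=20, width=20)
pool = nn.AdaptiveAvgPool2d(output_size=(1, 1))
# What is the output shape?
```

Input: (3, 640, 20, 20) -> Output: (3, 640, 1, 1)

Answer: (3, 640, 1, 1)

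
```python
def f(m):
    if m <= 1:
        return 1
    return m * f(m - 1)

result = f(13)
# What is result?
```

f(13) = 13 * 12 * 11 * 10 * 9 * 8 * 7 * 6 * 5 * 4 * 3 * 2 * 1 = 6227020800

Answer: 6227020800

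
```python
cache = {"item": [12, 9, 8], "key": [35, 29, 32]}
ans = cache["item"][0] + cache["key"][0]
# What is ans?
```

Trace:
`cache = {"item": [12, 9, 8], "key": [35, 29, 32]}` → cache = {'item': [12, 9, 8], 'key': [35, 29, 32]}
`ans = cache["item"][0] + cache["key"][0]` → ans = 47
So ans = 47

Answer: 47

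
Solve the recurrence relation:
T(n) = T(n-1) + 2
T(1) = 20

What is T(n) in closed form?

Unrolling: T(n) = T(1) + 2·(n-1) = 20 + 2(n-1) = 2n + 18.

Answer: T(n) = 2n + 18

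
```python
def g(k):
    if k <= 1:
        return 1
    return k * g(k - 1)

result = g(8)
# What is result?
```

g(8) = 8 * 7 * 6 * 5 * 4 * 3 * 2 * 1 = 40320

Answer: 40320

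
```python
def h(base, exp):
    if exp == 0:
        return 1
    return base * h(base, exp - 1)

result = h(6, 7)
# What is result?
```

h(6, 7) = 6 * 6 * 6 * 6 * 6 * 6 * 6 = 279936

Answer: 279936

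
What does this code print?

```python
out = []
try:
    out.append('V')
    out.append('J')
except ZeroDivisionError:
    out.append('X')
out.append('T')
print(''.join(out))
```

Execution trace: 'V' (try body) → 'J' (try body, no exception) → 'T' (after the try/except). Output: VJT

Answer: VJT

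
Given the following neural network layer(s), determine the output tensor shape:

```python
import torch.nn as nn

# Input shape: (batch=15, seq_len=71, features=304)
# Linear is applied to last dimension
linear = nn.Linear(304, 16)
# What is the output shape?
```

Input: (15, 71, 304) -> Output: (15, 71, 16)

Answer: (15, 71, 16)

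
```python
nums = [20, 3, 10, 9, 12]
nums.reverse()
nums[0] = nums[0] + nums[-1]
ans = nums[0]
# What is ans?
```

Trace:
`nums = [20, 3, 10, 9, 12]` → nums = [20, 3, 10, 9, 12]
`nums.reverse()` → nums = [12, 9, 10, 3, 20]
`nums[0] = nums[0] + nums[-1]` → nums = [32, 9, 10, 3, 20]
`ans = nums[0]` → ans = 32
So ans = 32

Answer: 32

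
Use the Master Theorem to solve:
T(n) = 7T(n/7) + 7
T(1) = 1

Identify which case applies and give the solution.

a=7, b=7, f(n)=7. log_7(7) = 1. Since c=0 < 1, Case 1 applies: T(n) = Θ(n^log_b(a)) = O(n).

Answer: O(n) - Case 1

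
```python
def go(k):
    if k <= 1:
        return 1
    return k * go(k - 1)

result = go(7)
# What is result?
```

go(7) = 7 * 6 * 5 * 4 * 3 * 2 * 1 = 5040

Answer: 5040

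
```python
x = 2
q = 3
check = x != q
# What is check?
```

Trace:
`x = 2` → x = 2
`q = 3` → q = 3
`check = x != q` → check = True
So check = True

Answer: True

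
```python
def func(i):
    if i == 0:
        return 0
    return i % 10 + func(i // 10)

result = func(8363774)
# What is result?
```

Sum of digits of 8363774: 4 + 7 + 7 + 3 + 6 + 3 + 8 = 38

Answer: 38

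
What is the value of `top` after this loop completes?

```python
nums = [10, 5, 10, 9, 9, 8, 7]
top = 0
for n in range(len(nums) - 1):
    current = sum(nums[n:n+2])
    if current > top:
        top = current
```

Max sum of 2-element window in [10, 5, 10, 9, 9, 8, 7]
`top` takes the values: 0 → 15 → 19

Answer: 19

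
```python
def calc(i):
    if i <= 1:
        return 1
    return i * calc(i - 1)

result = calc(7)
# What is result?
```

calc(7) = 7 * 6 * 5 * 4 * 3 * 2 * 1 = 5040

Answer: 5040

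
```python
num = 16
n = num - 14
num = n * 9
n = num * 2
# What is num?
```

Trace:
`num = 16` → num = 16
`n = num - 14` → n = 2
`num = n * 9` → num = 18
`n = num * 2` → n = 36
So num = 18

Answer: 18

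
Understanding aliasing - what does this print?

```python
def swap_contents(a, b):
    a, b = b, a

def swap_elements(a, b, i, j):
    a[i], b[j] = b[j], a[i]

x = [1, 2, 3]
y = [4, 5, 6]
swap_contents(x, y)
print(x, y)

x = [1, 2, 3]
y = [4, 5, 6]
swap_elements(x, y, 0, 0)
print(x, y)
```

Key concept: parameter rebinding vs mutation.
Step by step:
`x = [1, 2, 3]` → x = [1, 2, 3]
`y = [4, 5, 6]` → y = [4, 5, 6]
`swap_contents(x, y)` → no visible change to tracked variables
`print(x, y)` → prints [1, 2, 3] [4, 5, 6]
`x = [1, 2, 3]` → x = [1, 2, 3]
`y = [4, 5, 6]` → y = [4, 5, 6]
`swap_elements(x, y, 0, 0)` → x = [4, 2, 3]; y = [1, 5, 6]
`print(x, y)` → prints [4, 2, 3] [1, 5, 6]

Answer:
[1, 2, 3] [4, 5, 6]
[4, 2, 3] [1, 5, 6]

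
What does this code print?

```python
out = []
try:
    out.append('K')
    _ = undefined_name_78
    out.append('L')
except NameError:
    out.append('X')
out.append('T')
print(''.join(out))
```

Execution trace: 'K' (try body) → 'X' (except NameError) → 'T' (after the try/except). Output: KXT

Answer: KXT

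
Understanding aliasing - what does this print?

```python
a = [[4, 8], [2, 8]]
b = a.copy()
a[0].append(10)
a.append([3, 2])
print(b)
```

Key concept: shallow copy with nested lists.
Step by step:
`a = [[4, 8], [2, 8]]` → a = [[4, 8], [2, 8]]
`b = a.copy()` → b = [[4, 8], [2, 8]]
`a[0].append(10)` → a = [[4, 8, 10], [2, 8]]; b = [[4, 8, 10], [2, 8]]
`a.append([3, 2])` → a = [[4, 8, 10], [2, 8], [3, 2]]
`print(b)` → prints [[4, 8, 10], [2, 8]]

Answer: [[4, 8, 10], [2, 8]]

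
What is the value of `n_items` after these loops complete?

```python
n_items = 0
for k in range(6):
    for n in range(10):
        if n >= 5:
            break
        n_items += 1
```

Inner breaks at 5, outer runs 6 times
`n_items` takes the values: 0 → 1 → 2 → 3 → 4 → 5 → 6 → 7 → 8 → 9 → 10 → 11 → 12 → 13 → 14 → 15 → 16 → 17 → 18 → 19 → 20 → 21 → 22 → 23 → 24 → 25 → 26 → 27 → 28 → 29 → 30

Answer: 30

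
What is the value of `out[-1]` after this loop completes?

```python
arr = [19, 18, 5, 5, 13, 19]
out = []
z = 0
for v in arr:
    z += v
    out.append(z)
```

Cumulative sum ends at 79
`out` takes the values: [] → [19] → [19, 37] → [19, 37, 42] → [19, 37, 42, 47] → [19, 37, 42, 47, 60] → [19, 37, 42, 47, 60, 79]
So `out[-1]` = 79

Answer: 79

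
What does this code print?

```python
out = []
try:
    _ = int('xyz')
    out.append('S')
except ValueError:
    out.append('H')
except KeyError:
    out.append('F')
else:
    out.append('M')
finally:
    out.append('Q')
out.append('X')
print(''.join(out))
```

Execution trace: 'H' (except ValueError) → 'Q' (finally) → 'X' (after the try/except). Output: HQX

Answer: HQX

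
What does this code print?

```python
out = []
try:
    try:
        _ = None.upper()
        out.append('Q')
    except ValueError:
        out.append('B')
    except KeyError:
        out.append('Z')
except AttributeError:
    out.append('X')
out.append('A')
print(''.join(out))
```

Execution trace: 'X' (outer except AttributeError) → 'A' (after the try/except). Output: XA

Answer: XA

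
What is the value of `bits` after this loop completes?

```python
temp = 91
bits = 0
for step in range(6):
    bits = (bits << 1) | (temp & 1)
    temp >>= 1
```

Reverse lowest 6 bits of 91
`bits` takes the values: 0 → 1 → 3 → 6 → 13 → 27 → 54

Answer: 54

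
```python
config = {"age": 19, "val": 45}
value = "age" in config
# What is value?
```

Trace:
`config = {"age": 19, "val": 45}` → config = {'age': 19, 'val': 45}
`value = "age" in config` → value = True
So value = True

Answer: True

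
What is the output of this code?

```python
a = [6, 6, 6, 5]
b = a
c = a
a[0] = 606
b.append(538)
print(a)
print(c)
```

Key concept: multiple aliases.
Step by step:
`a = [6, 6, 6, 5]` → a = [6, 6, 6, 5]
`b = a` → b = [6, 6, 6, 5] (same object as a)
`c = a` → c = [6, 6, 6, 5] (same object as a, b)
`a[0] = 606` → a = [606, 6, 6, 5] (same object as b, c); b = [606, 6, 6, 5] (same object as a, c); c = [606, 6, 6, 5] (same object as a, b)
`b.append(538)` → a = [606, 6, 6, 5, 538] (same object as b, c); b = [606, 6, 6, 5, 538] (same object as a, c); c = [606, 6, 6, 5, 538] (same object as a, b)
`print(a)` → prints [606, 6, 6, 5, 538]
`print(c)` → prints [606, 6, 6, 5, 538]

Answer:
[606, 6, 6, 5, 538]
[606, 6, 6, 5, 538]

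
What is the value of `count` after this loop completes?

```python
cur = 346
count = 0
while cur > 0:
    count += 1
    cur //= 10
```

Count digits by repeated division by 10
`count` takes the values: 0 → 1 → 2 → 3

Answer: 3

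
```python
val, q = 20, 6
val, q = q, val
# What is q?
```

Trace:
`val, q = 20, 6` → val = 20; q = 6
`val, q = q, val` → val = 6; q = 20
So q = 20

Answer: 20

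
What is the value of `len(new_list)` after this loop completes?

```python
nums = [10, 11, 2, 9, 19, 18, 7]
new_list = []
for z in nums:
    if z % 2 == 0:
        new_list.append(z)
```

Count even numbers in [10, 11, 2, 9, 19, 18, 7]
`new_list` takes the values: [] → [10] → [10, 2] → [10, 2, 18]
So `len(new_list)` = 3

Answer: 3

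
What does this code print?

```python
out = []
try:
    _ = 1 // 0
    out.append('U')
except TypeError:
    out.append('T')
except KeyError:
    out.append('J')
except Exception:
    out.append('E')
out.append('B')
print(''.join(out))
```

Execution trace: 'E' (except Exception) → 'B' (after the try/except). Output: EB

Answer: EB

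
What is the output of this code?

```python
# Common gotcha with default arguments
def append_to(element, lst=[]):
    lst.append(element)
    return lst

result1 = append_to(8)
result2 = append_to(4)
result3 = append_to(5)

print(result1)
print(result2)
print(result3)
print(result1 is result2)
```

Key concept: mutable default argument gotcha.
Step by step:
`result1 = append_to(8)` → result1 = [8]
`result2 = append_to(4)` → result1 = [8, 4] (same object as result2); result2 = [8, 4] (same object as result1)
`result3 = append_to(5)` → result1 = [8, 4, 5] (same object as result2, result3); result2 = [8, 4, 5] (same object as result1, result3); result3 = [8, 4, 5] (same object as result1, result2)
`print(result1)` → prints [8, 4, 5]
`print(result2)` → prints [8, 4, 5]
`print(result3)` → prints [8, 4, 5]
`print(result1 is result2)` → prints True

Answer:
[8, 4, 5]
[8, 4, 5]
[8, 4, 5]
True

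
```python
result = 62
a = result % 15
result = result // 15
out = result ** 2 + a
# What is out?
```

Trace:
`result = 62` → result = 62
`a = result % 15` → a = 2
`result = result // 15` → result = 4
`out = result ** 2 + a` → out = 18
So out = 18

Answer: 18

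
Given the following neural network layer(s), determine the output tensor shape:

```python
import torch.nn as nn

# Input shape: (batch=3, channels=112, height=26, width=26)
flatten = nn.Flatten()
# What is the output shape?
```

Input: (3, 112, 26, 26) -> Output: (3, 75712)

Answer: (3, 75712)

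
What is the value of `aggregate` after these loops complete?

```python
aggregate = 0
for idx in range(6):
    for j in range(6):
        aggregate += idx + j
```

Sum of all idx+j for idx,j in 6x6
`aggregate` takes the values: 0 → 1 → 3 → 6 → 10 → 15 → 16 → 18 → 21 → 25 → 30 → 36 → 38 → 41 → 45 → 50 → 56 → 63 → 66 → 70 → 75 → 81 → 88 → 96 → 100 → 105 → 111 → 118 → 126 → 135 → 140 → 146 → 153 → 161 → 170 → 180

Answer: 180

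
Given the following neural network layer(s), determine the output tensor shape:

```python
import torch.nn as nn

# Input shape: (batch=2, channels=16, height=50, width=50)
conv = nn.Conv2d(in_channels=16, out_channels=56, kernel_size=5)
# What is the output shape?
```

Input: (2, 16, 50, 50) -> Output: (2, 56, 46, 46)

Answer: (2, 56, 46, 46)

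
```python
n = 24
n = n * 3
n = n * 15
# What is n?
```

Trace:
`n = 24` → n = 24
`n = n * 3` → n = 72
`n = n * 15` → n = 1080
So n = 1080

Answer: 1080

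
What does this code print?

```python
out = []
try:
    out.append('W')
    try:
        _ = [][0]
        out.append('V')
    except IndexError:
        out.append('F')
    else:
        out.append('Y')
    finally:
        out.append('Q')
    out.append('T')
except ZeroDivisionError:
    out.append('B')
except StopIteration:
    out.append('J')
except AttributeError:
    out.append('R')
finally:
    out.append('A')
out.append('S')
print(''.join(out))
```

Execution trace: 'W' (try body) → 'F' (inner except IndexError) → 'Q' (inner finally) → 'T' (try body, no exception) → 'A' (finally) → 'S' (after the try/except). Output: WFQTAS

Answer: WFQTAS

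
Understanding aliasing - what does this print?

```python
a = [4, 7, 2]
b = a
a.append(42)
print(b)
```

Key concept: basic list aliasing.
Step by step:
`a = [4, 7, 2]` → a = [4, 7, 2]
`b = a` → b = [4, 7, 2] (same object as a)
`a.append(42)` → a = [4, 7, 2, 42] (same object as b); b = [4, 7, 2, 42] (same object as a)
`print(b)` → prints [4, 7, 2, 42]

Answer: [4, 7, 2, 42]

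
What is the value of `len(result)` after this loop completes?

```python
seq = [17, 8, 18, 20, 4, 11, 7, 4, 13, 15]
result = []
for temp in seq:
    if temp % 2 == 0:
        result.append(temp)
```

Count even numbers in [17, 8, 18, 20, 4, 11, 7, 4, 13, 15]
`result` takes the values: [] → [8] → [8, 18] → [8, 18, 20] → [8, 18, 20, 4] → [8, 18, 20, 4, 4]
So `len(result)` = 5

Answer: 5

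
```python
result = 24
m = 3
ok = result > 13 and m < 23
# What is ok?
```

Trace:
`result = 24` → result = 24
`m = 3` → m = 3
`ok = result > 13 and m < 23` → ok = True
So ok = True

Answer: True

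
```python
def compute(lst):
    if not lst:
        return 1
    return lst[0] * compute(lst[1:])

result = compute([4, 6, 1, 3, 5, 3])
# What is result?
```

Product over [4, 6, 1, 3, 5, 3] = 4 * 6 * 1 * 3 * 5 * 3 = 1080

Answer: 1080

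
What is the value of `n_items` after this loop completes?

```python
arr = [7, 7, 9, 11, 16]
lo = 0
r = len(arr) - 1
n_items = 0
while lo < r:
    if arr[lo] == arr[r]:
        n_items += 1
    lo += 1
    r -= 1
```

Count matching pairs from ends
`n_items` takes the values: 0

Answer: 0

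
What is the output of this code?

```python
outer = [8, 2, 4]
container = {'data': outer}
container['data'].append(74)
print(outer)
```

Key concept: dict holds reference to list.
Step by step:
`outer = [8, 2, 4]` → outer = [8, 2, 4]
`container = {'data': outer}` → container = {'data': [8, 2, 4]}
`container['data'].append(74)` → outer = [8, 2, 4, 74]; container = {'data': [8, 2, 4, 74]}
`print(outer)` → prints [8, 2, 4, 74]

Answer: [8, 2, 4, 74]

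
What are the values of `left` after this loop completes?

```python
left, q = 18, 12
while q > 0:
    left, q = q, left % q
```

GCD of 18 and 12
`left` takes the values: 18 → 12 → 6

Answer: 6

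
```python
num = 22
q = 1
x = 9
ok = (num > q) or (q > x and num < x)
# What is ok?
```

Trace:
`num = 22` → num = 22
`q = 1` → q = 1
`x = 9` → x = 9
`ok = (num > q) or (q > x and num < x)` → ok = True
So ok = True

Answer: True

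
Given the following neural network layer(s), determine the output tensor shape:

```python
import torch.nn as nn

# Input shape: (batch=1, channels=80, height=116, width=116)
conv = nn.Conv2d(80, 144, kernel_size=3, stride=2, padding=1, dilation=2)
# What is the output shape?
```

Input: (1, 80, 116, 116) -> Output: (1, 144, 57, 57)

Answer: (1, 144, 57, 57)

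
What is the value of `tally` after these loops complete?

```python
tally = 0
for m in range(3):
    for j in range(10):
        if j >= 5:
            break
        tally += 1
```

Inner breaks at 5, outer runs 3 times
`tally` takes the values: 0 → 1 → 2 → 3 → 4 → 5 → 6 → 7 → 8 → 9 → 10 → 11 → 12 → 13 → 14 → 15

Answer: 15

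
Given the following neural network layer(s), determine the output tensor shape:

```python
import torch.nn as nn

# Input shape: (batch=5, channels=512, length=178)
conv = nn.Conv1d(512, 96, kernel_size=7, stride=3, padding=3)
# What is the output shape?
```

Input: (5, 512, 178) -> Output: (5, 96, 60)

Answer: (5, 96, 60)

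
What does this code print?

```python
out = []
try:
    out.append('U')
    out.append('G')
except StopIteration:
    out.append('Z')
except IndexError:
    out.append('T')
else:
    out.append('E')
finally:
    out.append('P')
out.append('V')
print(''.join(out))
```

Execution trace: 'U' (try body) → 'G' (try body, no exception) → 'E' (else) → 'P' (finally) → 'V' (after the try/except). Output: UGEPV

Answer: UGEPV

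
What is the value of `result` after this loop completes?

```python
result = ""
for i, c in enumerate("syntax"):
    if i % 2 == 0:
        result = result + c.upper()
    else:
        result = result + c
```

Uppercase even positions in 'syntax'
`result` takes the values: "" → "S" → "Sy" → "SyN" → "SyNt" → "SyNtA" → "SyNtAx"

Answer: "SyNtAx"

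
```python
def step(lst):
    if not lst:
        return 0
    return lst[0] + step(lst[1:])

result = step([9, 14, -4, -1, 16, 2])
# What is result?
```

9 + 14 + (-4) + (-1) + 16 + 2 + 0 = 36

Answer: 36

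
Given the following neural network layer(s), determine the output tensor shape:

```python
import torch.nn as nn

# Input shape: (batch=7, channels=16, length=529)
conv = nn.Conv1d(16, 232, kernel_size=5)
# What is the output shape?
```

Input: (7, 16, 529) -> Output: (7, 232, 525)

Answer: (7, 232, 525)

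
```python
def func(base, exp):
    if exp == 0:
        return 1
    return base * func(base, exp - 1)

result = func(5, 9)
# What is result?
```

func(5, 9) = 5 * 5 * 5 * 5 * 5 * 5 * 5 * 5 * 5 = 1953125

Answer: 1953125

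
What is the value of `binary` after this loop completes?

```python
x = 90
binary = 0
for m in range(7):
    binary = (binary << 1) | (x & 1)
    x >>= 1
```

Reverse lowest 7 bits of 90
`binary` takes the values: 0 → 1 → 2 → 5 → 11 → 22 → 45

Answer: 45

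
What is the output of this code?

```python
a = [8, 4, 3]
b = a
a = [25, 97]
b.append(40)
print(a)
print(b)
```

Key concept: rebinding vs mutation: a is rebound to a new list, b still points at the original.
Step by step:
`a = [8, 4, 3]` → a = [8, 4, 3]
`b = a` → b = [8, 4, 3] (same object as a)
`a = [25, 97]` → a = [25, 97]
`b.append(40)` → b = [8, 4, 3, 40]
`print(a)` → prints [25, 97]
`print(b)` → prints [8, 4, 3, 40]

Answer:
[25, 97]
[8, 4, 3, 40]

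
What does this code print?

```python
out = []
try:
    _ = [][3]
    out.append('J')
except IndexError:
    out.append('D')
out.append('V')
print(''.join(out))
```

Execution trace: 'D' (except IndexError) → 'V' (after the try/except). Output: DV

Answer: DV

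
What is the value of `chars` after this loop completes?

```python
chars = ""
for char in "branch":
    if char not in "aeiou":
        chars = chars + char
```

Remove vowels from 'branch'
`chars` takes the values: "" → "b" → "br" → "brn" → "brnc" → "brnch"

Answer: "brnch"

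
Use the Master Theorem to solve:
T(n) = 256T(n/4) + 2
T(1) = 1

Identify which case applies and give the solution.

a=256, b=4, f(n)=2. log_4(256) = 4. Since c=0 < 4, Case 1 applies: T(n) = Θ(n^log_b(a)) = O(n^4).

Answer: O(n^4) - Case 1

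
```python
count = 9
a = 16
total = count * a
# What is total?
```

Trace:
`count = 9` → count = 9
`a = 16` → a = 16
`total = count * a` → total = 144
So total = 144

Answer: 144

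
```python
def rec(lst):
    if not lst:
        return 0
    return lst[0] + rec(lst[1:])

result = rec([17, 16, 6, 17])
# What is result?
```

17 + 16 + 6 + 17 + 0 = 56

Answer: 56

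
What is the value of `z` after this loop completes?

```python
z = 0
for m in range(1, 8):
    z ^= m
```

XOR of 1 to 7
`z` takes the values: 0 → 1 → 3 → 0 → 4 → 1 → 7 → 0

Answer: 0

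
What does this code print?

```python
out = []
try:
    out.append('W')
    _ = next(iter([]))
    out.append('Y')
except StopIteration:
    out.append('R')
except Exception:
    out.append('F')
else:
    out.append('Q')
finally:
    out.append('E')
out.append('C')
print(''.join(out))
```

Execution trace: 'W' (try body) → 'R' (except StopIteration) → 'E' (finally) → 'C' (after the try/except). Output: WREC

Answer: WREC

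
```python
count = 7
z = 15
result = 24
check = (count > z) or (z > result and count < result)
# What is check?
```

Trace:
`count = 7` → count = 7
`z = 15` → z = 15
`result = 24` → result = 24
`check = (count > z) or (z > result and count < result)` → check = False
So check = False

Answer: False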